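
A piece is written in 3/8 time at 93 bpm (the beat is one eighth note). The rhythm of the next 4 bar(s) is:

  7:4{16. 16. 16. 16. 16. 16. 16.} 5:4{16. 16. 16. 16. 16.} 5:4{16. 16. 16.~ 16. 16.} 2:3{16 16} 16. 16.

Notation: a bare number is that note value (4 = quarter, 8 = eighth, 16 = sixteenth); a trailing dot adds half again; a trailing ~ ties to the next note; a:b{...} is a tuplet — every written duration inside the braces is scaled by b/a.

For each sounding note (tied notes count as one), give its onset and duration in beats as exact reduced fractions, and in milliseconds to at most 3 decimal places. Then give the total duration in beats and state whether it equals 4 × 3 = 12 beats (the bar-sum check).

1) 0.0ms=0b +276.498ms=3/7b
2) 276.498ms=3/7b +276.498ms=3/7b
3) 552.995ms=6/7b +276.498ms=3/7b
4) 829.493ms=9/7b +276.498ms=3/7b
5) 1105.991ms=12/7b +276.498ms=3/7b
6) 1382.488ms=15/7b +276.498ms=3/7b
7) 1658.986ms=18/7b +276.498ms=3/7b
8) 1935.484ms=3b +387.097ms=3/5b
9) 2322.581ms=18/5b +387.097ms=3/5b
10) 2709.677ms=21/5b +387.097ms=3/5b
11) 3096.774ms=24/5b +387.097ms=3/5b
12) 3483.871ms=27/5b +387.097ms=3/5b
13) 3870.968ms=6b +387.097ms=3/5b
14) 4258.065ms=33/5b +387.097ms=3/5b
15) 4645.161ms=36/5b +774.194ms=6/5b
16) 5419.355ms=42/5b +387.097ms=3/5b
17) 5806.452ms=9b +483.871ms=3/4b
18) 6290.323ms=39/4b +483.871ms=3/4b
19) 6774.194ms=21/2b +483.871ms=3/4b
20) 7258.065ms=45/4b +483.871ms=3/4b
Σ=12b of 12 (93bpm 3/8) — PASS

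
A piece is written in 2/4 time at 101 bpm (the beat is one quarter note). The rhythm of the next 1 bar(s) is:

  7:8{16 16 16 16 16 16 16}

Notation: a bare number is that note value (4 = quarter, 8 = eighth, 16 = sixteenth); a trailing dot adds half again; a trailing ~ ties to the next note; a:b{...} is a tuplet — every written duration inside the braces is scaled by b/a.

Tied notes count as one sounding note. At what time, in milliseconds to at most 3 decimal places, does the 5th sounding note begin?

1. 0.0ms @ 0 + 169.731ms (2/7)
2. 169.731ms @ 2/7 + 169.731ms (2/7)
3. 339.463ms @ 4/7 + 169.731ms (2/7)
4. 509.194ms @ 6/7 + 169.731ms (2/7)
5. 678.925ms @ 8/7 + 169.731ms (2/7)
6. 848.656ms @ 10/7 + 169.731ms (2/7)
7. 1018.388ms @ 12/7 + 169.731ms (2/7)

note 5 onset = 8/7b = 678.925ms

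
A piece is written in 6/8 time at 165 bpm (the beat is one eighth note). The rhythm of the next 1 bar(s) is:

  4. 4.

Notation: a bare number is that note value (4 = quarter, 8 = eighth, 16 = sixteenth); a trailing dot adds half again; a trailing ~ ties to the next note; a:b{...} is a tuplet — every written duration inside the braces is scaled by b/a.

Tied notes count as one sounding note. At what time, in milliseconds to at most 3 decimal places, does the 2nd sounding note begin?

note 2 onset = 3b = 1090.909ms

1. 0.0ms @ 0 + 1090.909ms (3)
2. 1090.909ms @ 3 + 1090.909ms (3)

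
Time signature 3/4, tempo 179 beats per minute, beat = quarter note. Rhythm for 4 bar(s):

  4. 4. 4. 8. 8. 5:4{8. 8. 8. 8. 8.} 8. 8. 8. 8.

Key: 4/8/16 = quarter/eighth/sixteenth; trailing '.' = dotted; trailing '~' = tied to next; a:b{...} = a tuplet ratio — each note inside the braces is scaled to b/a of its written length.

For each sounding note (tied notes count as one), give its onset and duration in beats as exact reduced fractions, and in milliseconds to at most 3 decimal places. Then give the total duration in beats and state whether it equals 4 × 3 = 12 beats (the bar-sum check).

1) 0.0ms=0b +502.793ms=3/2b
2) 502.793ms=3/2b +502.793ms=3/2b
3) 1005.587ms=3b +502.793ms=3/2b
4) 1508.38ms=9/2b +251.397ms=3/4b
5) 1759.777ms=21/4b +251.397ms=3/4b
6) 2011.173ms=6b +201.117ms=3/5b
7) 2212.291ms=33/5b +201.117ms=3/5b
8) 2413.408ms=36/5b +201.117ms=3/5b
9) 2614.525ms=39/5b +201.117ms=3/5b
10) 2815.642ms=42/5b +201.117ms=3/5b
11) 3016.76ms=9b +251.397ms=3/4b
12) 3268.156ms=39/4b +251.397ms=3/4b
13) 3519.553ms=21/2b +251.397ms=3/4b
14) 3770.95ms=45/4b +251.397ms=3/4b
Σ=12b of 12 (179bpm 3/4) — PASS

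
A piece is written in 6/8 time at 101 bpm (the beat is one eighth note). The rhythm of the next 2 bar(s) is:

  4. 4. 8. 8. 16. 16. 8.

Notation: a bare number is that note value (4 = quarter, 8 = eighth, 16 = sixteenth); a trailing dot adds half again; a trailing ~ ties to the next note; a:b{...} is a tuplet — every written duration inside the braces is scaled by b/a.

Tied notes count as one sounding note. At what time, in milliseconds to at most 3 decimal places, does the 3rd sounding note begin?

note 3 onset = 6b = 3564.356ms

1. 0.0ms @ 0 + 1782.178ms (3)
2. 1782.178ms @ 3 + 1782.178ms (3)
3. 3564.356ms @ 6 + 891.089ms (3/2)
4. 4455.446ms @ 15/2 + 891.089ms (3/2)
5. 5346.535ms @ 9 + 445.545ms (3/4)
6. 5792.079ms @ 39/4 + 445.545ms (3/4)
7. 6237.624ms @ 21/2 + 891.089ms (3/2)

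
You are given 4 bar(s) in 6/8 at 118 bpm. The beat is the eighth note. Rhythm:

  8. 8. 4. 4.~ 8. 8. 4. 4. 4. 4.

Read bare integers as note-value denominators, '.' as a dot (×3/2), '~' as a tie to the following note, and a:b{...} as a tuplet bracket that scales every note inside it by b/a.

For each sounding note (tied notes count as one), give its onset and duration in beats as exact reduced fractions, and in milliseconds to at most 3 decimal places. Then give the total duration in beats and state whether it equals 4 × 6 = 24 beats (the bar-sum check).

1) 0.0ms=0b +762.712ms=3/2b
2) 762.712ms=3/2b +762.712ms=3/2b
3) 1525.424ms=3b +1525.424ms=3b
4) 3050.847ms=6b +2288.136ms=9/2b
5) 5338.983ms=21/2b +762.712ms=3/2b
6) 6101.695ms=12b +1525.424ms=3b
7) 7627.119ms=15b +1525.424ms=3b
8) 9152.542ms=18b +1525.424ms=3b
9) 10677.966ms=21b +1525.424ms=3b
Σ=24b of 24 (118bpm 6/8) — PASS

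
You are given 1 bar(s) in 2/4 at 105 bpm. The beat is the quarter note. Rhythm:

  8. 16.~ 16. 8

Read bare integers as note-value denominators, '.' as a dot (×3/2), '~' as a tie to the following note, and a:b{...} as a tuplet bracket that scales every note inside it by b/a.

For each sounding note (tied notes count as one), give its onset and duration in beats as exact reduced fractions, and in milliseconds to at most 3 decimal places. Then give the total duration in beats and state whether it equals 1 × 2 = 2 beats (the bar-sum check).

1) 0.0ms=0b +428.571ms=3/4b
2) 428.571ms=3/4b +428.571ms=3/4b
3) 857.143ms=3/2b +285.714ms=1/2b
Σ=2b of 2 (105bpm 2/4) — PASS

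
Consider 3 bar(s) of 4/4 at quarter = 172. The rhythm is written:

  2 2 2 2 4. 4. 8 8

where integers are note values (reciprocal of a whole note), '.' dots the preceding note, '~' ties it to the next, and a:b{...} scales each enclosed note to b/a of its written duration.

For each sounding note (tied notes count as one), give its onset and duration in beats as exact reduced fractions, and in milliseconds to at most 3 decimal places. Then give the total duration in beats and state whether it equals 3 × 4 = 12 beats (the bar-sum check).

1) 0.0ms=0b +697.674ms=2b
2) 697.674ms=2b +697.674ms=2b
3) 1395.349ms=4b +697.674ms=2b
4) 2093.023ms=6b +697.674ms=2b
5) 2790.698ms=8b +523.256ms=3/2b
6) 3313.953ms=19/2b +523.256ms=3/2b
7) 3837.209ms=11b +174.419ms=1/2b
8) 4011.628ms=23/2b +174.419ms=1/2b
Σ=12b of 12 (172bpm 4/4) — PASS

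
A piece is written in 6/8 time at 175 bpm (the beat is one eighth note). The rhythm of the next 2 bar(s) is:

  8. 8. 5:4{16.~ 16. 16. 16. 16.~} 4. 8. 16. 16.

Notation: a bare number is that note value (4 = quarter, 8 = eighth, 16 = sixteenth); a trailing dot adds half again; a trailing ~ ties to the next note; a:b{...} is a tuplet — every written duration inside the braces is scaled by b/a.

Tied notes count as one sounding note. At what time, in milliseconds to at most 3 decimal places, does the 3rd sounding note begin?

note 3 onset = 3b = 1028.571ms

1. 0.0ms @ 0 + 514.286ms (3/2)
2. 514.286ms @ 3/2 + 514.286ms (3/2)
3. 1028.571ms @ 3 + 411.429ms (6/5)
4. 1440.0ms @ 21/5 + 205.714ms (3/5)
5. 1645.714ms @ 24/5 + 205.714ms (3/5)
6. 1851.429ms @ 27/5 + 1234.286ms (18/5)
7. 3085.714ms @ 9 + 514.286ms (3/2)
8. 3600.0ms @ 21/2 + 257.143ms (3/4)
9. 3857.143ms @ 45/4 + 257.143ms (3/4)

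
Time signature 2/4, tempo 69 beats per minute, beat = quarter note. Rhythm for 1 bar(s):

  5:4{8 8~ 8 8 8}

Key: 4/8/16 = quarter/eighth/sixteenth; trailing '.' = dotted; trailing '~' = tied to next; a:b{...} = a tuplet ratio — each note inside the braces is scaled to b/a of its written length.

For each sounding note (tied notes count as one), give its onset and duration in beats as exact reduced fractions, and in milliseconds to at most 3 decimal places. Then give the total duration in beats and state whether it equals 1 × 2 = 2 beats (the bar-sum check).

1) 0.0ms=0b +347.826ms=2/5b
2) 347.826ms=2/5b +695.652ms=4/5b
3) 1043.478ms=6/5b +347.826ms=2/5b
4) 1391.304ms=8/5b +347.826ms=2/5b
Σ=2b of 2 (69bpm 2/4) — PASS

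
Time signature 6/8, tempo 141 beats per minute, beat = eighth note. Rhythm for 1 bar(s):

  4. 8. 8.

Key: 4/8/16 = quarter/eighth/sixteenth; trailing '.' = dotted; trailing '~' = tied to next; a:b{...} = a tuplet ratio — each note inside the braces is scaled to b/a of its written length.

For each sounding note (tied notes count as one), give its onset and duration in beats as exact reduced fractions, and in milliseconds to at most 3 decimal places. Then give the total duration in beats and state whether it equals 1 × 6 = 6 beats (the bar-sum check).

1) 0.0ms=0b +1276.596ms=3b
2) 1276.596ms=3b +638.298ms=3/2b
3) 1914.894ms=9/2b +638.298ms=3/2b
Σ=6b of 6 (141bpm 6/8) — PASS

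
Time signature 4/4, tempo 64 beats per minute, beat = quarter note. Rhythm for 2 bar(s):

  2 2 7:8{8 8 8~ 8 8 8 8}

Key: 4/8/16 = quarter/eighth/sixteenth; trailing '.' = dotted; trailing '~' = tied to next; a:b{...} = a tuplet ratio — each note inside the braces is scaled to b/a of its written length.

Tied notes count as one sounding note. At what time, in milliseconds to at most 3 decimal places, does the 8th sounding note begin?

1. 0.0ms @ 0 + 1875.0ms (2)
2. 1875.0ms @ 2 + 1875.0ms (2)
3. 3750.0ms @ 4 + 535.714ms (4/7)
4. 4285.714ms @ 32/7 + 535.714ms (4/7)
5. 4821.429ms @ 36/7 + 1071.429ms (8/7)
6. 5892.857ms @ 44/7 + 535.714ms (4/7)
7. 6428.571ms @ 48/7 + 535.714ms (4/7)
8. 6964.286ms @ 52/7 + 535.714ms (4/7)

note 8 onset = 52/7b = 6964.286ms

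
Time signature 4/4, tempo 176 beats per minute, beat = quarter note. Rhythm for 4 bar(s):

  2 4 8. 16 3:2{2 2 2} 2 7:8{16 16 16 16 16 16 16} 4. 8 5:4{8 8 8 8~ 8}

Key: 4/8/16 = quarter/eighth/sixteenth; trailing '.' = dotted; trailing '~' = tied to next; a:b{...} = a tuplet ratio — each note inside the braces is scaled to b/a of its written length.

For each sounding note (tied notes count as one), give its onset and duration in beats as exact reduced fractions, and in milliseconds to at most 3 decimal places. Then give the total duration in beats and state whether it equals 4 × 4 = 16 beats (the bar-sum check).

1) 0.0ms=0b +681.818ms=2b
2) 681.818ms=2b +340.909ms=1b
3) 1022.727ms=3b +255.682ms=3/4b
4) 1278.409ms=15/4b +85.227ms=1/4b
5) 1363.636ms=4b +454.545ms=4/3b
6) 1818.182ms=16/3b +454.545ms=4/3b
7) 2272.727ms=20/3b +454.545ms=4/3b
8) 2727.273ms=8b +681.818ms=2b
9) 3409.091ms=10b +97.403ms=2/7b
10) 3506.494ms=72/7b +97.403ms=2/7b
11) 3603.896ms=74/7b +97.403ms=2/7b
12) 3701.299ms=76/7b +97.403ms=2/7b
13) 3798.701ms=78/7b +97.403ms=2/7b
14) 3896.104ms=80/7b +97.403ms=2/7b
15) 3993.506ms=82/7b +97.403ms=2/7b
16) 4090.909ms=12b +511.364ms=3/2b
17) 4602.273ms=27/2b +170.455ms=1/2b
18) 4772.727ms=14b +136.364ms=2/5b
19) 4909.091ms=72/5b +136.364ms=2/5b
20) 5045.455ms=74/5b +136.364ms=2/5b
21) 5181.818ms=76/5b +272.727ms=4/5b
Σ=16b of 16 (176bpm 4/4) — PASS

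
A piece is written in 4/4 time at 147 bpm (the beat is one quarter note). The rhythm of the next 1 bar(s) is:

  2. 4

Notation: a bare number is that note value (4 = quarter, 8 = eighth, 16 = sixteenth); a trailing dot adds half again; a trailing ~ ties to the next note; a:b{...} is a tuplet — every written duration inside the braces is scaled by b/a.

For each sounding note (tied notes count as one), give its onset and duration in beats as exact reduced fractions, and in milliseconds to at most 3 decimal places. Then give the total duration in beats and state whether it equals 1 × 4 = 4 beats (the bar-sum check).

1) 0.0ms=0b +1224.49ms=3b
2) 1224.49ms=3b +408.163ms=1b
Σ=4b of 4 (147bpm 4/4) — PASS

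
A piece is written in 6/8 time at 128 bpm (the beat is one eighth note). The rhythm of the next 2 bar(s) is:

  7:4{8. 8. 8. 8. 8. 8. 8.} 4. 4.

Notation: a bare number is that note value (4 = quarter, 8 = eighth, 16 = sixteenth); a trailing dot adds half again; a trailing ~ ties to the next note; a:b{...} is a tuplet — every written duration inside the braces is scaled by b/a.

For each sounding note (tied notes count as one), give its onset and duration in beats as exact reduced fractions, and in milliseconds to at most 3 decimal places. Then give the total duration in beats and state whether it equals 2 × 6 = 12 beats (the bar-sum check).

1) 0.0ms=0b +401.786ms=6/7b
2) 401.786ms=6/7b +401.786ms=6/7b
3) 803.571ms=12/7b +401.786ms=6/7b
4) 1205.357ms=18/7b +401.786ms=6/7b
5) 1607.143ms=24/7b +401.786ms=6/7b
6) 2008.929ms=30/7b +401.786ms=6/7b
7) 2410.714ms=36/7b +401.786ms=6/7b
8) 2812.5ms=6b +1406.25ms=3b
9) 4218.75ms=9b +1406.25ms=3b
Σ=12b of 12 (128bpm 6/8) — PASS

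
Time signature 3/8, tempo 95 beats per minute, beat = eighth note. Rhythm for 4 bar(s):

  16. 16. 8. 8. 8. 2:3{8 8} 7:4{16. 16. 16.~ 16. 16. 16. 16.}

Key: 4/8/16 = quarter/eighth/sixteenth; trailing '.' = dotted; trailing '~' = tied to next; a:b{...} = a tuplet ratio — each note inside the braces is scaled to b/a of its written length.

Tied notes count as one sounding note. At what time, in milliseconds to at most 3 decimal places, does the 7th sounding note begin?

note 7 onset = 15/2b = 4736.842ms

1. 0.0ms @ 0 + 473.684ms (3/4)
2. 473.684ms @ 3/4 + 473.684ms (3/4)
3. 947.368ms @ 3/2 + 947.368ms (3/2)
4. 1894.737ms @ 3 + 947.368ms (3/2)
5. 2842.105ms @ 9/2 + 947.368ms (3/2)
6. 3789.474ms @ 6 + 947.368ms (3/2)
7. 4736.842ms @ 15/2 + 947.368ms (3/2)
8. 5684.211ms @ 9 + 270.677ms (3/7)
9. 5954.887ms @ 66/7 + 270.677ms (3/7)
10. 6225.564ms @ 69/7 + 541.353ms (6/7)
11. 6766.917ms @ 75/7 + 270.677ms (3/7)
12. 7037.594ms @ 78/7 + 270.677ms (3/7)
13. 7308.271ms @ 81/7 + 270.677ms (3/7)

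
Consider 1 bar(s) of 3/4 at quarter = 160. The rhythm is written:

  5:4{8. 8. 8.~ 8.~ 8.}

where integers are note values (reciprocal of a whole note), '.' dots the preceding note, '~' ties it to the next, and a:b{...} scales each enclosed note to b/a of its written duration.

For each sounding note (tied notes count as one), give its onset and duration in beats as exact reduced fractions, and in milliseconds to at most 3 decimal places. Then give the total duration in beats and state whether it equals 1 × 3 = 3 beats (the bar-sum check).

1) 0.0ms=0b +225.0ms=3/5b
2) 225.0ms=3/5b +225.0ms=3/5b
3) 450.0ms=6/5b +675.0ms=9/5b
Σ=3b of 3 (160bpm 3/4) — PASS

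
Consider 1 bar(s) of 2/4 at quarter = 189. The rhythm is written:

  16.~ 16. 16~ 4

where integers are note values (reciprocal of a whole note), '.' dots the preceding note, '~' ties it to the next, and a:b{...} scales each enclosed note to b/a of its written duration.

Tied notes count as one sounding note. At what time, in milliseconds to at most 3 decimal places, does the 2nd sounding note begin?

1. 0.0ms @ 0 + 238.095ms (3/4)
2. 238.095ms @ 3/4 + 396.825ms (5/4)

note 2 onset = 3/4b = 238.095ms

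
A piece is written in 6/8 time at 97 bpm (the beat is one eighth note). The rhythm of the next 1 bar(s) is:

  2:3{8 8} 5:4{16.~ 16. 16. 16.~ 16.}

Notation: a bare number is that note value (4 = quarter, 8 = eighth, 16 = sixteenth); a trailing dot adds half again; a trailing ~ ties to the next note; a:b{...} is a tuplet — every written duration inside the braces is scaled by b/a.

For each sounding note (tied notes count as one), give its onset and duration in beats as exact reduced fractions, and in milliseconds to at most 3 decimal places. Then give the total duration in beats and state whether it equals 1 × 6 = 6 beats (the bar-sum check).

1) 0.0ms=0b +927.835ms=3/2b
2) 927.835ms=3/2b +927.835ms=3/2b
3) 1855.67ms=3b +742.268ms=6/5b
4) 2597.938ms=21/5b +371.134ms=3/5b
5) 2969.072ms=24/5b +742.268ms=6/5b
Σ=6b of 6 (97bpm 6/8) — PASS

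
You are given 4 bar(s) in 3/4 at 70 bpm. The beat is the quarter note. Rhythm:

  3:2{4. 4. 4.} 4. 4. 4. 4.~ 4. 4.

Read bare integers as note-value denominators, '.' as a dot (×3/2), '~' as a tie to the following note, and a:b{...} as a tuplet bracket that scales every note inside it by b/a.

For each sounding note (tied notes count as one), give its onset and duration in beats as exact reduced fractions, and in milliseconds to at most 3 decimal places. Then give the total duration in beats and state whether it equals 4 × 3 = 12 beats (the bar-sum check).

1) 0.0ms=0b +857.143ms=1b
2) 857.143ms=1b +857.143ms=1b
3) 1714.286ms=2b +857.143ms=1b
4) 2571.429ms=3b +1285.714ms=3/2b
5) 3857.143ms=9/2b +1285.714ms=3/2b
6) 5142.857ms=6b +1285.714ms=3/2b
7) 6428.571ms=15/2b +2571.429ms=3b
8) 9000.0ms=21/2b +1285.714ms=3/2b
Σ=12b of 12 (70bpm 3/4) — PASS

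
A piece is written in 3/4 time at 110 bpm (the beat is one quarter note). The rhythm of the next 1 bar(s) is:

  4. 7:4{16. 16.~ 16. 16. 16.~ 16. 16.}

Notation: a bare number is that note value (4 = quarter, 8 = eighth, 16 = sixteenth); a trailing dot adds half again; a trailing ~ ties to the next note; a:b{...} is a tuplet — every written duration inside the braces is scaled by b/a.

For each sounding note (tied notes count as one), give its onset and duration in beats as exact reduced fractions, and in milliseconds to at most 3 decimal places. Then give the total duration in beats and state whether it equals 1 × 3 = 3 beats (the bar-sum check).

1) 0.0ms=0b +818.182ms=3/2b
2) 818.182ms=3/2b +116.883ms=3/14b
3) 935.065ms=12/7b +233.766ms=3/7b
4) 1168.831ms=15/7b +116.883ms=3/14b
5) 1285.714ms=33/14b +233.766ms=3/7b
6) 1519.481ms=39/14b +116.883ms=3/14b
Σ=3b of 3 (110bpm 3/4) — PASS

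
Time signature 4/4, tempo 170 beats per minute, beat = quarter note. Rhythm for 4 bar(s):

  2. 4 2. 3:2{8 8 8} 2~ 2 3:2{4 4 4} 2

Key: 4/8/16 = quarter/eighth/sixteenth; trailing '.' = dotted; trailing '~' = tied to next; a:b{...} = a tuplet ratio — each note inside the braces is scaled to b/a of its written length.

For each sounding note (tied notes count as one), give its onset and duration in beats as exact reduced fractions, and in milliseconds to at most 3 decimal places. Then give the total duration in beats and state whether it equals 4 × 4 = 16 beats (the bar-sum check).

1) 0.0ms=0b +1058.824ms=3b
2) 1058.824ms=3b +352.941ms=1b
3) 1411.765ms=4b +1058.824ms=3b
4) 2470.588ms=7b +117.647ms=1/3b
5) 2588.235ms=22/3b +117.647ms=1/3b
6) 2705.882ms=23/3b +117.647ms=1/3b
7) 2823.529ms=8b +1411.765ms=4b
8) 4235.294ms=12b +235.294ms=2/3b
9) 4470.588ms=38/3b +235.294ms=2/3b
10) 4705.882ms=40/3b +235.294ms=2/3b
11) 4941.176ms=14b +705.882ms=2b
Σ=16b of 16 (170bpm 4/4) — PASS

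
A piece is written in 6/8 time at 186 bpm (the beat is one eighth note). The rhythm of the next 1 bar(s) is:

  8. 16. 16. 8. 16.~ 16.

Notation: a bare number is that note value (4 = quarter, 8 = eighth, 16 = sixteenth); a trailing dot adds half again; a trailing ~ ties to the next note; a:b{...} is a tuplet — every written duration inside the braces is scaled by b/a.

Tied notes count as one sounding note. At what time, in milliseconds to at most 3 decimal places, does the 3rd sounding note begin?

1. 0.0ms @ 0 + 483.871ms (3/2)
2. 483.871ms @ 3/2 + 241.935ms (3/4)
3. 725.806ms @ 9/4 + 241.935ms (3/4)
4. 967.742ms @ 3 + 483.871ms (3/2)
5. 1451.613ms @ 9/2 + 483.871ms (3/2)

note 3 onset = 9/4b = 725.806ms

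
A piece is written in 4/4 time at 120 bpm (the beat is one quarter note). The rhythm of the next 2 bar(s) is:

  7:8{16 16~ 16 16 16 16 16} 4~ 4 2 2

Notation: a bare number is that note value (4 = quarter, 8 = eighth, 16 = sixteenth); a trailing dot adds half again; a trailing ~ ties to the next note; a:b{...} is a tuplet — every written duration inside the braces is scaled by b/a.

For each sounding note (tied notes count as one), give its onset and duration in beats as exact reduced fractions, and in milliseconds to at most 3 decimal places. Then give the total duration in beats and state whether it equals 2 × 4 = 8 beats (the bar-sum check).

1) 0.0ms=0b +142.857ms=2/7b
2) 142.857ms=2/7b +285.714ms=4/7b
3) 428.571ms=6/7b +142.857ms=2/7b
4) 571.429ms=8/7b +142.857ms=2/7b
5) 714.286ms=10/7b +142.857ms=2/7b
6) 857.143ms=12/7b +142.857ms=2/7b
7) 1000.0ms=2b +1000.0ms=2b
8) 2000.0ms=4b +1000.0ms=2b
9) 3000.0ms=6b +1000.0ms=2b
Σ=8b of 8 (120bpm 4/4) — PASS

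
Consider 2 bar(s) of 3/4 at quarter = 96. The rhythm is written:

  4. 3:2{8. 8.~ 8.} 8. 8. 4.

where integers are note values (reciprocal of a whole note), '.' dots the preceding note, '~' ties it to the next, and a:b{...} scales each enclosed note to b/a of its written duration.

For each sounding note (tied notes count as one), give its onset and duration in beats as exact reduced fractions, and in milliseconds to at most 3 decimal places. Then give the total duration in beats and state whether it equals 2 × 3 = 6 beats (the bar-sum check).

1) 0.0ms=0b +937.5ms=3/2b
2) 937.5ms=3/2b +312.5ms=1/2b
3) 1250.0ms=2b +625.0ms=1b
4) 1875.0ms=3b +468.75ms=3/4b
5) 2343.75ms=15/4b +468.75ms=3/4b
6) 2812.5ms=9/2b +937.5ms=3/2b
Σ=6b of 6 (96bpm 3/4) — PASS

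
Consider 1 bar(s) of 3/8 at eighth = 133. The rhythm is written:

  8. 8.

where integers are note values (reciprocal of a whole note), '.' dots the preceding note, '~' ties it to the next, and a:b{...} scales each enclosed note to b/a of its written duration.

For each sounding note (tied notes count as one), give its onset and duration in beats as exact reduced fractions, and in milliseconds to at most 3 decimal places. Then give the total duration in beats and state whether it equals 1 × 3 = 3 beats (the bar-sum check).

1) 0.0ms=0b +676.692ms=3/2b
2) 676.692ms=3/2b +676.692ms=3/2b
Σ=3b of 3 (133bpm 3/8) — PASS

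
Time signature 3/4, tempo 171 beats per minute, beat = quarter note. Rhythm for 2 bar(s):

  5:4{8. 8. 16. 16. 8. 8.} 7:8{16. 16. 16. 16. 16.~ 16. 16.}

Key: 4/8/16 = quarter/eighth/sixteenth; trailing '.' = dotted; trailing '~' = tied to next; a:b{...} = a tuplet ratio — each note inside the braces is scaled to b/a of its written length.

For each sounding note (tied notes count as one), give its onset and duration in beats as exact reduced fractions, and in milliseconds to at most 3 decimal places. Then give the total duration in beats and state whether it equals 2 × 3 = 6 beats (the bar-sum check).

1) 0.0ms=0b +210.526ms=3/5b
2) 210.526ms=3/5b +210.526ms=3/5b
3) 421.053ms=6/5b +105.263ms=3/10b
4) 526.316ms=3/2b +105.263ms=3/10b
5) 631.579ms=9/5b +210.526ms=3/5b
6) 842.105ms=12/5b +210.526ms=3/5b
7) 1052.632ms=3b +150.376ms=3/7b
8) 1203.008ms=24/7b +150.376ms=3/7b
9) 1353.383ms=27/7b +150.376ms=3/7b
10) 1503.759ms=30/7b +150.376ms=3/7b
11) 1654.135ms=33/7b +300.752ms=6/7b
12) 1954.887ms=39/7b +150.376ms=3/7b
Σ=6b of 6 (171bpm 3/4) — PASS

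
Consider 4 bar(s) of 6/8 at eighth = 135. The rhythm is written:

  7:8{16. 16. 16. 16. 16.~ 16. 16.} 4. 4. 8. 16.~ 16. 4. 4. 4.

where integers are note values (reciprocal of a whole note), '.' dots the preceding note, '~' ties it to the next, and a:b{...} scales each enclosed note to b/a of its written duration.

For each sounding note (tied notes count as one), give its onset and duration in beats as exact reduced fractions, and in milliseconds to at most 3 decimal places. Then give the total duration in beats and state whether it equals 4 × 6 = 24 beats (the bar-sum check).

1) 0.0ms=0b +380.952ms=6/7b
2) 380.952ms=6/7b +380.952ms=6/7b
3) 761.905ms=12/7b +380.952ms=6/7b
4) 1142.857ms=18/7b +380.952ms=6/7b
5) 1523.81ms=24/7b +761.905ms=12/7b
6) 2285.714ms=36/7b +380.952ms=6/7b
7) 2666.667ms=6b +1333.333ms=3b
8) 4000.0ms=9b +1333.333ms=3b
9) 5333.333ms=12b +666.667ms=3/2b
10) 6000.0ms=27/2b +666.667ms=3/2b
11) 6666.667ms=15b +1333.333ms=3b
12) 8000.0ms=18b +1333.333ms=3b
13) 9333.333ms=21b +1333.333ms=3b
Σ=24b of 24 (135bpm 6/8) — PASS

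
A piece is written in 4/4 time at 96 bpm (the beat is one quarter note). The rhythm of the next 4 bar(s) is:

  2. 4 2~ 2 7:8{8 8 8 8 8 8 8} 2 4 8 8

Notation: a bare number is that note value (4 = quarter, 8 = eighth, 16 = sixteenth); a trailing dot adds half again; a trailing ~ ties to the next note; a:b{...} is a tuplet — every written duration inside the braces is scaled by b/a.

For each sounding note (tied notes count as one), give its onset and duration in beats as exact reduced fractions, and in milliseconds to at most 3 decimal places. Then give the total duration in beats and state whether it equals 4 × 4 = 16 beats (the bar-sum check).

1) 0.0ms=0b +1875.0ms=3b
2) 1875.0ms=3b +625.0ms=1b
3) 2500.0ms=4b +2500.0ms=4b
4) 5000.0ms=8b +357.143ms=4/7b
5) 5357.143ms=60/7b +357.143ms=4/7b
6) 5714.286ms=64/7b +357.143ms=4/7b
7) 6071.429ms=68/7b +357.143ms=4/7b
8) 6428.571ms=72/7b +357.143ms=4/7b
9) 6785.714ms=76/7b +357.143ms=4/7b
10) 7142.857ms=80/7b +357.143ms=4/7b
11) 7500.0ms=12b +1250.0ms=2b
12) 8750.0ms=14b +625.0ms=1b
13) 9375.0ms=15b +312.5ms=1/2b
14) 9687.5ms=31/2b +312.5ms=1/2b
Σ=16b of 16 (96bpm 4/4) — PASS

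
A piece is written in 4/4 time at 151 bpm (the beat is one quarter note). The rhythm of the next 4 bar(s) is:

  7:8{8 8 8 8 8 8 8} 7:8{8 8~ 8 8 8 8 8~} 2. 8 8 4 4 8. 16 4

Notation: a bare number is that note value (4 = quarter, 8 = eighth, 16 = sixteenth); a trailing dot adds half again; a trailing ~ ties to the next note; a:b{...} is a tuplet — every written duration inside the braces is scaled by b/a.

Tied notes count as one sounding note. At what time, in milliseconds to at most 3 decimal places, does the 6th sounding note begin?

note 6 onset = 20/7b = 1135.289ms

1. 0.0ms @ 0 + 227.058ms (4/7)
2. 227.058ms @ 4/7 + 227.058ms (4/7)
3. 454.115ms @ 8/7 + 227.058ms (4/7)
4. 681.173ms @ 12/7 + 227.058ms (4/7)
5. 908.231ms @ 16/7 + 227.058ms (4/7)
6. 1135.289ms @ 20/7 + 227.058ms (4/7)
7. 1362.346ms @ 24/7 + 227.058ms (4/7)
8. 1589.404ms @ 4 + 227.058ms (4/7)
9. 1816.462ms @ 32/7 + 454.115ms (8/7)
10. 2270.577ms @ 40/7 + 227.058ms (4/7)
11. 2497.635ms @ 44/7 + 227.058ms (4/7)
12. 2724.693ms @ 48/7 + 227.058ms (4/7)
13. 2951.75ms @ 52/7 + 1419.111ms (25/7)
14. 4370.861ms @ 11 + 198.675ms (1/2)
15. 4569.536ms @ 23/2 + 198.675ms (1/2)
16. 4768.212ms @ 12 + 397.351ms (1)
17. 5165.563ms @ 13 + 397.351ms (1)
18. 5562.914ms @ 14 + 298.013ms (3/4)
19. 5860.927ms @ 59/4 + 99.338ms (1/4)
20. 5960.265ms @ 15 + 397.351ms (1)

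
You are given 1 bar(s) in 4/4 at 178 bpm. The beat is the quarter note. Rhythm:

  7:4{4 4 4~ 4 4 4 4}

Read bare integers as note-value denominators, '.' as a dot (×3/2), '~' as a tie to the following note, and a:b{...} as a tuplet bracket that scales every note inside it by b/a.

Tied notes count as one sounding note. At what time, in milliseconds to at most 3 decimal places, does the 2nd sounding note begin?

1. 0.0ms @ 0 + 192.616ms (4/7)
2. 192.616ms @ 4/7 + 192.616ms (4/7)
3. 385.233ms @ 8/7 + 385.233ms (8/7)
4. 770.465ms @ 16/7 + 192.616ms (4/7)
5. 963.082ms @ 20/7 + 192.616ms (4/7)
6. 1155.698ms @ 24/7 + 192.616ms (4/7)

note 2 onset = 4/7b = 192.616ms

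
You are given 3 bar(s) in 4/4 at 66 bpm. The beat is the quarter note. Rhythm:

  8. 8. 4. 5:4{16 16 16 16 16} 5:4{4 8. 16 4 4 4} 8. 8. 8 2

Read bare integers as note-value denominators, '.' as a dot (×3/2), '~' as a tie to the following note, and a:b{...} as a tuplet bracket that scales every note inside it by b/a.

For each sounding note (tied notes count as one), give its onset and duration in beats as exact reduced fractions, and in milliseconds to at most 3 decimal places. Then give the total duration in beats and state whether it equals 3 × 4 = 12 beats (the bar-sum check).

1) 0.0ms=0b +681.818ms=3/4b
2) 681.818ms=3/4b +681.818ms=3/4b
3) 1363.636ms=3/2b +1363.636ms=3/2b
4) 2727.273ms=3b +181.818ms=1/5b
5) 2909.091ms=16/5b +181.818ms=1/5b
6) 3090.909ms=17/5b +181.818ms=1/5b
7) 3272.727ms=18/5b +181.818ms=1/5b
8) 3454.545ms=19/5b +181.818ms=1/5b
9) 3636.364ms=4b +727.273ms=4/5b
10) 4363.636ms=24/5b +545.455ms=3/5b
11) 4909.091ms=27/5b +181.818ms=1/5b
12) 5090.909ms=28/5b +727.273ms=4/5b
13) 5818.182ms=32/5b +727.273ms=4/5b
14) 6545.455ms=36/5b +727.273ms=4/5b
15) 7272.727ms=8b +681.818ms=3/4b
16) 7954.545ms=35/4b +681.818ms=3/4b
17) 8636.364ms=19/2b +454.545ms=1/2b
18) 9090.909ms=10b +1818.182ms=2b
Σ=12b of 12 (66bpm 4/4) — PASS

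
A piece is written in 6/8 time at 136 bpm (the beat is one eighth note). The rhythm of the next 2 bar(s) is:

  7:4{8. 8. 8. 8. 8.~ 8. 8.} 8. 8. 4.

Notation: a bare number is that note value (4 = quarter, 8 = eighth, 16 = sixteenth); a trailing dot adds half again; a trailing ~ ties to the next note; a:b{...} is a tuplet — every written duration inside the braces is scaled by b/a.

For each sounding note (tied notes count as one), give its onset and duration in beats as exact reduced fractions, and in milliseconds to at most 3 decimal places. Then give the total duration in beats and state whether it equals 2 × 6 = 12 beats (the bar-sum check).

1) 0.0ms=0b +378.151ms=6/7b
2) 378.151ms=6/7b +378.151ms=6/7b
3) 756.303ms=12/7b +378.151ms=6/7b
4) 1134.454ms=18/7b +378.151ms=6/7b
5) 1512.605ms=24/7b +756.303ms=12/7b
6) 2268.908ms=36/7b +378.151ms=6/7b
7) 2647.059ms=6b +661.765ms=3/2b
8) 3308.824ms=15/2b +661.765ms=3/2b
9) 3970.588ms=9b +1323.529ms=3b
Σ=12b of 12 (136bpm 6/8) — PASS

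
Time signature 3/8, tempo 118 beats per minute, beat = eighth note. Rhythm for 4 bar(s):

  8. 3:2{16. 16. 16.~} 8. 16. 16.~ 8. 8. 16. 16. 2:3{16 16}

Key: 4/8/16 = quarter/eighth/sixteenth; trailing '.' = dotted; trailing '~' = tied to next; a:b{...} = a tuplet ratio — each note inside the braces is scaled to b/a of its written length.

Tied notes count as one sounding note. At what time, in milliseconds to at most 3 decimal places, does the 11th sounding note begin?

note 11 onset = 45/4b = 5720.339ms

1. 0.0ms @ 0 + 762.712ms (3/2)
2. 762.712ms @ 3/2 + 254.237ms (1/2)
3. 1016.949ms @ 2 + 254.237ms (1/2)
4. 1271.186ms @ 5/2 + 1016.949ms (2)
5. 2288.136ms @ 9/2 + 381.356ms (3/4)
6. 2669.492ms @ 21/4 + 1144.068ms (9/4)
7. 3813.559ms @ 15/2 + 762.712ms (3/2)
8. 4576.271ms @ 9 + 381.356ms (3/4)
9. 4957.627ms @ 39/4 + 381.356ms (3/4)
10. 5338.983ms @ 21/2 + 381.356ms (3/4)
11. 5720.339ms @ 45/4 + 381.356ms (3/4)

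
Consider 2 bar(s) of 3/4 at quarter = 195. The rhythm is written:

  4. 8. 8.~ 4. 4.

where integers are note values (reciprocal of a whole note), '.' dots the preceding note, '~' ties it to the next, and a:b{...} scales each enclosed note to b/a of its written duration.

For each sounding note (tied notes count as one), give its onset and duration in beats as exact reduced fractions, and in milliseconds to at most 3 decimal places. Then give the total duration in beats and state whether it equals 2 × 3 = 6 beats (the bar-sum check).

1) 0.0ms=0b +461.538ms=3/2b
2) 461.538ms=3/2b +230.769ms=3/4b
3) 692.308ms=9/4b +692.308ms=9/4b
4) 1384.615ms=9/2b +461.538ms=3/2b
Σ=6b of 6 (195bpm 3/4) — PASS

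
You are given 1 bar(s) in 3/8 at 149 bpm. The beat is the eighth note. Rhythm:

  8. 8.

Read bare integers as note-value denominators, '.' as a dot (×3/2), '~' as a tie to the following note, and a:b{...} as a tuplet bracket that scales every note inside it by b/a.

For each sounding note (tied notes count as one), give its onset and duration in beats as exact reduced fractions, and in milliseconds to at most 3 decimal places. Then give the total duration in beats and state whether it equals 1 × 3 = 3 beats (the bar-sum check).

1) 0.0ms=0b +604.027ms=3/2b
2) 604.027ms=3/2b +604.027ms=3/2b
Σ=3b of 3 (149bpm 3/8) — PASS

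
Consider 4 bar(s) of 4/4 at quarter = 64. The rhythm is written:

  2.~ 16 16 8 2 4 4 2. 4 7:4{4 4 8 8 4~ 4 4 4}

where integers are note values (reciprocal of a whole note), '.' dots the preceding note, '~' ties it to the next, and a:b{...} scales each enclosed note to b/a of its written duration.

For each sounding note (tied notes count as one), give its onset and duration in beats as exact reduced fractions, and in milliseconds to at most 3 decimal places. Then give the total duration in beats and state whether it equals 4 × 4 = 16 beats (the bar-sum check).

1) 0.0ms=0b +3046.875ms=13/4b
2) 3046.875ms=13/4b +234.375ms=1/4b
3) 3281.25ms=7/2b +468.75ms=1/2b
4) 3750.0ms=4b +1875.0ms=2b
5) 5625.0ms=6b +937.5ms=1b
6) 6562.5ms=7b +937.5ms=1b
7) 7500.0ms=8b +2812.5ms=3b
8) 10312.5ms=11b +937.5ms=1b
9) 11250.0ms=12b +535.714ms=4/7b
10) 11785.714ms=88/7b +535.714ms=4/7b
11) 12321.429ms=92/7b +267.857ms=2/7b
12) 12589.286ms=94/7b +267.857ms=2/7b
13) 12857.143ms=96/7b +1071.429ms=8/7b
14) 13928.571ms=104/7b +535.714ms=4/7b
15) 14464.286ms=108/7b +535.714ms=4/7b
Σ=16b of 16 (64bpm 4/4) — PASS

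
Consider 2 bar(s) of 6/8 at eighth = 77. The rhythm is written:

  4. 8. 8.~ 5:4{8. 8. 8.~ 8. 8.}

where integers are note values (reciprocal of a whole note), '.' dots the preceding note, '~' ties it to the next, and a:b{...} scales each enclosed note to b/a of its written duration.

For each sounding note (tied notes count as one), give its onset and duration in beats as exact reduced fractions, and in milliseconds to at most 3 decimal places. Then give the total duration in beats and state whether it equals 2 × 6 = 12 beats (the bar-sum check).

1) 0.0ms=0b +2337.662ms=3b
2) 2337.662ms=3b +1168.831ms=3/2b
3) 3506.494ms=9/2b +2103.896ms=27/10b
4) 5610.39ms=36/5b +935.065ms=6/5b
5) 6545.455ms=42/5b +1870.13ms=12/5b
6) 8415.584ms=54/5b +935.065ms=6/5b
Σ=12b of 12 (77bpm 6/8) — PASS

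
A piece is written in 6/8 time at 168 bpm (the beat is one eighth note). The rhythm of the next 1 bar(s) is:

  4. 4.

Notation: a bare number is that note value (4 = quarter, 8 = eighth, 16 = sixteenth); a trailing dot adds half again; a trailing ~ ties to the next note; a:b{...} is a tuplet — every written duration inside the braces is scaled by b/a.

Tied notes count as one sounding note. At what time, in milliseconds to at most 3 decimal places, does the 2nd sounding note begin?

1. 0.0ms @ 0 + 1071.429ms (3)
2. 1071.429ms @ 3 + 1071.429ms (3)

note 2 onset = 3b = 1071.429ms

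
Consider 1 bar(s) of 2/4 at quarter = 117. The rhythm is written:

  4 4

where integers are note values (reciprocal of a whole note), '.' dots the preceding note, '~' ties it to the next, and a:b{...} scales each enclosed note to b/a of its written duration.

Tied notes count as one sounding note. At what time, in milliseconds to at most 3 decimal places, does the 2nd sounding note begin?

note 2 onset = 1b = 512.821ms

1. 0.0ms @ 0 + 512.821ms (1)
2. 512.821ms @ 1 + 512.821ms (1)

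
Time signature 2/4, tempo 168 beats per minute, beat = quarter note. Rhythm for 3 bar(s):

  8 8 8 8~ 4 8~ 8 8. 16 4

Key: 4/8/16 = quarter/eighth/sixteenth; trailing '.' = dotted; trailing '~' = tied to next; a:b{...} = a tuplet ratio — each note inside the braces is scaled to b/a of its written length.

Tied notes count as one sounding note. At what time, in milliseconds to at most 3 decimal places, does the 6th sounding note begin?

note 6 onset = 4b = 1428.571ms

1. 0.0ms @ 0 + 178.571ms (1/2)
2. 178.571ms @ 1/2 + 178.571ms (1/2)
3. 357.143ms @ 1 + 178.571ms (1/2)
4. 535.714ms @ 3/2 + 535.714ms (3/2)
5. 1071.429ms @ 3 + 357.143ms (1)
6. 1428.571ms @ 4 + 267.857ms (3/4)
7. 1696.429ms @ 19/4 + 89.286ms (1/4)
8. 1785.714ms @ 5 + 357.143ms (1)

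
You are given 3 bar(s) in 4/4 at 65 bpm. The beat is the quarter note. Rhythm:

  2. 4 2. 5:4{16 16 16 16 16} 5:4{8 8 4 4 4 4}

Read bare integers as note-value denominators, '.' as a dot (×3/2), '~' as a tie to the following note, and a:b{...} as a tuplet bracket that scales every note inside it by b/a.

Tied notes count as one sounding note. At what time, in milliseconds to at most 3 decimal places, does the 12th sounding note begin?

note 12 onset = 48/5b = 8861.538ms

1. 0.0ms @ 0 + 2769.231ms (3)
2. 2769.231ms @ 3 + 923.077ms (1)
3. 3692.308ms @ 4 + 2769.231ms (3)
4. 6461.538ms @ 7 + 184.615ms (1/5)
5. 6646.154ms @ 36/5 + 184.615ms (1/5)
6. 6830.769ms @ 37/5 + 184.615ms (1/5)
7. 7015.385ms @ 38/5 + 184.615ms (1/5)
8. 7200.0ms @ 39/5 + 184.615ms (1/5)
9. 7384.615ms @ 8 + 369.231ms (2/5)
10. 7753.846ms @ 42/5 + 369.231ms (2/5)
11. 8123.077ms @ 44/5 + 738.462ms (4/5)
12. 8861.538ms @ 48/5 + 738.462ms (4/5)
13. 9600.0ms @ 52/5 + 738.462ms (4/5)
14. 10338.462ms @ 56/5 + 738.462ms (4/5)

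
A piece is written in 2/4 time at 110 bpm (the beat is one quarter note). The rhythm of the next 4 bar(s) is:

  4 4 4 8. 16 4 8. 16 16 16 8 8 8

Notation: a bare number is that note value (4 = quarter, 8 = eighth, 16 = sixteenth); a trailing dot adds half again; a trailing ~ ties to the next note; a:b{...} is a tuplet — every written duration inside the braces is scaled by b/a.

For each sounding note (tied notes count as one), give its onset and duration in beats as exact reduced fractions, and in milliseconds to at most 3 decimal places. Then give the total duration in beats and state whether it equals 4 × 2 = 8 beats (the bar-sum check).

1) 0.0ms=0b +545.455ms=1b
2) 545.455ms=1b +545.455ms=1b
3) 1090.909ms=2b +545.455ms=1b
4) 1636.364ms=3b +409.091ms=3/4b
5) 2045.455ms=15/4b +136.364ms=1/4b
6) 2181.818ms=4b +545.455ms=1b
7) 2727.273ms=5b +409.091ms=3/4b
8) 3136.364ms=23/4b +136.364ms=1/4b
9) 3272.727ms=6b +136.364ms=1/4b
10) 3409.091ms=25/4b +136.364ms=1/4b
11) 3545.455ms=13/2b +272.727ms=1/2b
12) 3818.182ms=7b +272.727ms=1/2b
13) 4090.909ms=15/2b +272.727ms=1/2b
Σ=8b of 8 (110bpm 2/4) — PASS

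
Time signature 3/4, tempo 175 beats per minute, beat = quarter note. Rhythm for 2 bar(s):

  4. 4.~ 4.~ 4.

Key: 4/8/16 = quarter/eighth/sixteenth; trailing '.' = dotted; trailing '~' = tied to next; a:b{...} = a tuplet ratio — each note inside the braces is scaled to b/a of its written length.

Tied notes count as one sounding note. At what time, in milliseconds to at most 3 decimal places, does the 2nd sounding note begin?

1. 0.0ms @ 0 + 514.286ms (3/2)
2. 514.286ms @ 3/2 + 1542.857ms (9/2)

note 2 onset = 3/2b = 514.286ms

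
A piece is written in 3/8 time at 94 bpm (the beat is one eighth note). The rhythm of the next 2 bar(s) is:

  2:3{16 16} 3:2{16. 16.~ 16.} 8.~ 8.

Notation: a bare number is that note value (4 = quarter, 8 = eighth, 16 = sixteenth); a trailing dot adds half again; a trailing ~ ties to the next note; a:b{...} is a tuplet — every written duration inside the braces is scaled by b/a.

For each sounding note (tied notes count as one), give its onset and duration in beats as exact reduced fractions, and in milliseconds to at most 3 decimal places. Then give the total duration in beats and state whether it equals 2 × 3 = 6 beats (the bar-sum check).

1) 0.0ms=0b +478.723ms=3/4b
2) 478.723ms=3/4b +478.723ms=3/4b
3) 957.447ms=3/2b +319.149ms=1/2b
4) 1276.596ms=2b +638.298ms=1b
5) 1914.894ms=3b +1914.894ms=3b
Σ=6b of 6 (94bpm 3/8) — PASS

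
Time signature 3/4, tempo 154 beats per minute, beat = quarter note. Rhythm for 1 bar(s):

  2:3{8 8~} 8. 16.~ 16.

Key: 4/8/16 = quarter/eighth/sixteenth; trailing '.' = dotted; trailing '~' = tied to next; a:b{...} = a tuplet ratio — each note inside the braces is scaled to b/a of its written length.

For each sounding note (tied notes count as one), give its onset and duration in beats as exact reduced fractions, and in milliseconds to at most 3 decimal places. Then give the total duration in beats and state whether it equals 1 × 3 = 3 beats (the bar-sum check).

1) 0.0ms=0b +292.208ms=3/4b
2) 292.208ms=3/4b +584.416ms=3/2b
3) 876.623ms=9/4b +292.208ms=3/4b
Σ=3b of 3 (154bpm 3/4) — PASS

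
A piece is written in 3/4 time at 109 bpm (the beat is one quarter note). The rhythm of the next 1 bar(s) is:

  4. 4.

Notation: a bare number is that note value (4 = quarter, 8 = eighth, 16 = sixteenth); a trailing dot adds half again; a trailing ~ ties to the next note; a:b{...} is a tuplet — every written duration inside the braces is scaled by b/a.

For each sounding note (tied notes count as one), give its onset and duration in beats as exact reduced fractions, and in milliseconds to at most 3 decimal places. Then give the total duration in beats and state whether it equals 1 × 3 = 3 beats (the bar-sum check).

1) 0.0ms=0b +825.688ms=3/2b
2) 825.688ms=3/2b +825.688ms=3/2b
Σ=3b of 3 (109bpm 3/4) — PASS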